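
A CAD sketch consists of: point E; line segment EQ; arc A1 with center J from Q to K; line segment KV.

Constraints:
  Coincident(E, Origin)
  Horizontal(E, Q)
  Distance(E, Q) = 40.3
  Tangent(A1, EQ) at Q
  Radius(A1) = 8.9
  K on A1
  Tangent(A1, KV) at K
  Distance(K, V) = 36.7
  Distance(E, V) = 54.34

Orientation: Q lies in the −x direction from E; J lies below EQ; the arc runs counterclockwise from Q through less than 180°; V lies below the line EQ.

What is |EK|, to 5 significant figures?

49.855

Checks: |JK| = 8.900 ✓; ∠(JK, KV) = 90.00° ✓; |KV| = 36.70 ✓; |EV| = 54.34 ✓.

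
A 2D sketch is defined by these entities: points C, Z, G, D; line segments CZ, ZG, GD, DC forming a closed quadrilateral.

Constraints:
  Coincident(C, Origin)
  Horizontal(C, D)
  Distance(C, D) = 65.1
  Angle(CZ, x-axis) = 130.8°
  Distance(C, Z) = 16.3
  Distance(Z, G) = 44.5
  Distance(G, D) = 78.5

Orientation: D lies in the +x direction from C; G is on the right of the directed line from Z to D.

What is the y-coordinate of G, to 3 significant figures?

-32.0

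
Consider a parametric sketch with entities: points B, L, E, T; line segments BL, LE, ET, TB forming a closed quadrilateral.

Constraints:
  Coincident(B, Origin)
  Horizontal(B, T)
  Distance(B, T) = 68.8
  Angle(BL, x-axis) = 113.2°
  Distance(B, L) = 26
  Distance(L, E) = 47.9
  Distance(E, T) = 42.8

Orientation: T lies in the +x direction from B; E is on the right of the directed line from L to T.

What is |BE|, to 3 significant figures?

27.4

B is at the origin; B and T share the same y with |BT| = 68.8 and T in +x, so T = (68.8, 0). BL runs at 113.2° with |BL| = 26.0, so L = (-10.2, 23.9). E is determined by |LE| = 47.9 and |ET| = 42.8 together: it lies at the intersection of circle(L, 47.9) and circle(T, 42.8). With |LT| = 82.6, the foot of the radical line on LT is 44.1 from L and the perpendicular offset is √(47.9² − 44.1²) = 18.7. Taking the right-of-LT solution: E = (26.5, -6.78).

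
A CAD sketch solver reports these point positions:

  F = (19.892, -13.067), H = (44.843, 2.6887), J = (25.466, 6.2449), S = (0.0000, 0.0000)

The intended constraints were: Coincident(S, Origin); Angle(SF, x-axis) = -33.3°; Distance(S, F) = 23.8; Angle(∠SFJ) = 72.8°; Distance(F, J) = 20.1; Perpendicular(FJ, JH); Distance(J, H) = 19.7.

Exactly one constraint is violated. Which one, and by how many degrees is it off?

Perpendicular(FJ, JH) — off by 5.70°.

S = (0.00, 0.00) ✓; SF at -33.30° ✓; |SF| = 23.80 ✓; ∠SFJ = 72.80° ✓; |FJ| = 20.10 ✓; ∠(FJ, JH) = 84.30° ✗; |JH| = 19.70 ✓.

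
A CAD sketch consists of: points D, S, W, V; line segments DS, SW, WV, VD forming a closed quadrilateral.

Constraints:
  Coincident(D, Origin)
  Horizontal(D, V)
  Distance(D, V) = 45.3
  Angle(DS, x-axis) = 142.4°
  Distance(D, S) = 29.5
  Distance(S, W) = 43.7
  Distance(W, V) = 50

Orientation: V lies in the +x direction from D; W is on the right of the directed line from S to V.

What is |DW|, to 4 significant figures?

19.42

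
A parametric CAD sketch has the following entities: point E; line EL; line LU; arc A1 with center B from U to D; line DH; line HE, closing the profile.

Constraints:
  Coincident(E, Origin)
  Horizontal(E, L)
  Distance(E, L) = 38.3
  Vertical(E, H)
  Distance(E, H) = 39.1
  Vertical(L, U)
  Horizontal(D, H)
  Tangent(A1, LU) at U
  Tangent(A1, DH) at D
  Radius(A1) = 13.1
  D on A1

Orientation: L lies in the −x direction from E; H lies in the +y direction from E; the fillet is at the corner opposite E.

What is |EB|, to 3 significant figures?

36.2

E and H share the same x with |EH| = 39.1 and H on the +y side, so H = (0.00, 39.1). The virtual corner opposite E is at (-38.3, 39.1). The tangent condition forces BU to be normal to LU and the tangent condition forces BD to be normal to DH, with radius 13.1, so the center B sits 13.1 in from both sides at B = (-25.2, 26.0). Then |EB| = |B − E| = 36.2.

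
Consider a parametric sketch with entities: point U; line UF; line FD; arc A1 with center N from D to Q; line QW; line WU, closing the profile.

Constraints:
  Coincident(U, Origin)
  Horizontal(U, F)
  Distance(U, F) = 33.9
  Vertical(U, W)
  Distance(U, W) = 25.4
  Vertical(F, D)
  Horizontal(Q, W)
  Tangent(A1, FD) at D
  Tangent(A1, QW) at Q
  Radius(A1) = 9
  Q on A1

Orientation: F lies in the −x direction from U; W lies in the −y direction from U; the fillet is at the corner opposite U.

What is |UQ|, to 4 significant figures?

35.57

U is at the origin; U and F share the same y with |UF| = 33.9 and F on the −x side, so F = (-33.90, 0.000). U and W share the same x with |UW| = 25.4 and W on the −y side, so W = (0.000, -25.40). The virtual corner opposite U is at (-33.90, -25.40). A1 meets FD tangentially, so ND is at right angles to FD and since A1 is tangent to QW there, NQ ⟂ QW, with radius 9.0, so the center N sits 9.0 in from both sides at N = (-24.90, -16.40). That places the tangent points at D = (-33.90, -16.40) on FD and Q = (-24.90, -25.40) on QW. Then |UQ| = |Q − U| = 35.57.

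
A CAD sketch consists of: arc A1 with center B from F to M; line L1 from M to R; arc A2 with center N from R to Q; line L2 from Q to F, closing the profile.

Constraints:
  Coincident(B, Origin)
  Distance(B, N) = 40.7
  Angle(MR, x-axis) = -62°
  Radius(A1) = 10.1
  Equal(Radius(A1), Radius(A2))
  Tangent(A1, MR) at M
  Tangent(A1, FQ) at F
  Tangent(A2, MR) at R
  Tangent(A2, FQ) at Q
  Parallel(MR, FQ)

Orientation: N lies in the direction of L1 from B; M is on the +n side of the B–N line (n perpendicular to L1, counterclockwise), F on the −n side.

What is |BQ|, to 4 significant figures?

41.93

The slot axis is L1's direction at -62.0°, so u = (cos -62.0°, sin -62.0°) = (0.4695, -0.8829) and n = (−sin -62.0°, cos -62.0°) = (0.8829, 0.4695). B is at the origin and N lies 40.7 along u from B, so N = 40.7·u = (19.11, -35.94). Tangency of A1 to both parallel lines with radius 10.1 puts M and F at B ± 10.1·n: M = (8.918, 4.742), F = (-8.918, -4.742). Equal radii place R and Q the same way about N: R = N + 10.1·n = (28.03, -31.19), Q = N − 10.1·n = (10.19, -40.68). Then |BQ| = |Q − B| = 41.93.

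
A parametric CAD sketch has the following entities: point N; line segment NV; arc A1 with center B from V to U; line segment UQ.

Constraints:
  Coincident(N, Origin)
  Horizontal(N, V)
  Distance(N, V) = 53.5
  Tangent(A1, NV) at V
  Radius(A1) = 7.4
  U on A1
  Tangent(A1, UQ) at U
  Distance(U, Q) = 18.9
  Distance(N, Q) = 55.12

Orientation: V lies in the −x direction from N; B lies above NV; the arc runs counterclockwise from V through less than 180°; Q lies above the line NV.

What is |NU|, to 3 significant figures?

46.9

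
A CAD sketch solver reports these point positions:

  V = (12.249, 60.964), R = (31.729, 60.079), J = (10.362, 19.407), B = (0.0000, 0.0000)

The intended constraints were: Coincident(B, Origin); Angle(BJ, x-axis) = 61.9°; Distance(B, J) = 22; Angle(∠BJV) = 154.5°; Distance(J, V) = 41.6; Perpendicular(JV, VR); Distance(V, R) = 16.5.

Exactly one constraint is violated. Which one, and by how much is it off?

Distance(V, R) = 16.5 — off by 3.00.

B = (0.00, 0.00) ✓; BJ at 61.90° ✓; |BJ| = 22.00 ✓; ∠BJV = 154.5° ✓; |JV| = 41.60 ✓; ∠(JV, VR) = 90.00° ✓; |VR| = 19.50 ✗.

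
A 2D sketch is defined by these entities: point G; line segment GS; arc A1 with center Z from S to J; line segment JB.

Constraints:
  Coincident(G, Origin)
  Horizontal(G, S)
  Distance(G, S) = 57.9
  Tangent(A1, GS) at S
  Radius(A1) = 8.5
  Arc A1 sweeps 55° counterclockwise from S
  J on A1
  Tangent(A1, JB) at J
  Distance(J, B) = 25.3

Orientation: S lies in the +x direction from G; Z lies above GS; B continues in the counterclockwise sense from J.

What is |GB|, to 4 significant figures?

83.03

On A1, S sits at bearing -90° from Z; a 55° counterclockwise sweep puts J at bearing -35°, so J = Z + 8.5·(cos -35°, sin -35°) = (64.86, 3.625). A1 meets JB tangentially, so ZJ is at right angles to JB, so JB runs along (−sin -35°, cos -35°); with |JB| = 25.3, B = (79.37, 24.35). Then |GB| = |B − G| = 83.03.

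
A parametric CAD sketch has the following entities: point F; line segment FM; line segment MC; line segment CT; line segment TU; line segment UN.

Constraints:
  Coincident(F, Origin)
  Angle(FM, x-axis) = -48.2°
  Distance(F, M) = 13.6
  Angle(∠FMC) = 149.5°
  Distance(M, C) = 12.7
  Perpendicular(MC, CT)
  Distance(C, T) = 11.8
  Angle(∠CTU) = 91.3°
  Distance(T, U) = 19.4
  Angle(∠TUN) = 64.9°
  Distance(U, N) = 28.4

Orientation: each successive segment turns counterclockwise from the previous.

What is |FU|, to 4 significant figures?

7.330

MC ⟂ CT, so CT runs at 72.30°; with |CT| = 11.8, T = (24.75, -2.758). ∠CTU = 91.3° gives TU at 161.0° from the x-axis; with |TU| = 19.4, U = (6.408, 3.558). Then |FU| = |U − F| = 7.330.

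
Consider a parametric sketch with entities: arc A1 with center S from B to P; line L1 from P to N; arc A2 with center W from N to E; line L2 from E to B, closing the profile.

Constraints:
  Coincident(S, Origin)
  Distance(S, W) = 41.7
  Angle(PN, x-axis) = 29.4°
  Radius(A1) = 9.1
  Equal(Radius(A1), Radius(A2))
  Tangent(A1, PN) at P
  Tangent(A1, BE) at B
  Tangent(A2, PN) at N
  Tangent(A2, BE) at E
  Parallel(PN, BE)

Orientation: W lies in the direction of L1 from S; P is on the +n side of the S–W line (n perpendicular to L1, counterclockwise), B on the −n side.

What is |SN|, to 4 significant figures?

42.68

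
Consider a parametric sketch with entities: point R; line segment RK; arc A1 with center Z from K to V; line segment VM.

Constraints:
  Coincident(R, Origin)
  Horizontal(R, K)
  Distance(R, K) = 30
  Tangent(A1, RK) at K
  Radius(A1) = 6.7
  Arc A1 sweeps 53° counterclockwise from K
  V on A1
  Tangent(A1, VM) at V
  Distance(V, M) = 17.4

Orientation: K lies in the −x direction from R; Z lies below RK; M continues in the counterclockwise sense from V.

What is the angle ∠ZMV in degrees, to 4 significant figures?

21.06°

On A1, K sits at bearing 90° from Z; a 53° counterclockwise sweep puts V at bearing 143°, so V = Z + 6.7·(cos 143°, sin 143°) = (-35.35, -2.668). Tangency of A1 to VM means the radius ZV is perpendicular to VM, so VM runs along (−sin 143°, cos 143°); with |VM| = 17.4, M = (-45.82, -16.56). Then cos ∠ZMV = MZ·MV / (|MZ||MV|), giving 21.06°.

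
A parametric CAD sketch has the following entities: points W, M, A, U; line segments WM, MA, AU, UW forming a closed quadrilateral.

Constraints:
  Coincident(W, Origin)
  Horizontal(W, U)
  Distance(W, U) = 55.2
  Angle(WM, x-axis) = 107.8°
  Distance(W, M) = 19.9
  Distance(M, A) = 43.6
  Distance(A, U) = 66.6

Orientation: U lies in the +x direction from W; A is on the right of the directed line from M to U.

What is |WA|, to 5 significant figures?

25.535

W is at the origin; WU is horizontal with |WU| = 55.2 and U in +x, so U = (55.2, 0). WM runs at 107.8° with |WM| = 19.9, so M = (-6.0833, 18.947). A is determined by |MA| = 43.6 and |AU| = 66.6 together: it lies at the intersection of circle(M, 43.6) and circle(U, 66.6). With |MU| = 64.146, the foot of the radical line on MU is 12.316 from M and the perpendicular offset is √(43.6² − 12.316²) = 41.824. Taking the right-of-MU solution: A = (-6.6709, -24.649).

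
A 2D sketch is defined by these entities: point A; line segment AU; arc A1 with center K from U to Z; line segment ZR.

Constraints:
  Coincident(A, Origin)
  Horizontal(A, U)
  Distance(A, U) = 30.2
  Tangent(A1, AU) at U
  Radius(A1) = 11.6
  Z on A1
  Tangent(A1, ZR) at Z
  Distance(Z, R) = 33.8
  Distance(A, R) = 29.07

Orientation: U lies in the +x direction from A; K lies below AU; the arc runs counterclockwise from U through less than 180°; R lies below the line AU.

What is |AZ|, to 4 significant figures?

21.90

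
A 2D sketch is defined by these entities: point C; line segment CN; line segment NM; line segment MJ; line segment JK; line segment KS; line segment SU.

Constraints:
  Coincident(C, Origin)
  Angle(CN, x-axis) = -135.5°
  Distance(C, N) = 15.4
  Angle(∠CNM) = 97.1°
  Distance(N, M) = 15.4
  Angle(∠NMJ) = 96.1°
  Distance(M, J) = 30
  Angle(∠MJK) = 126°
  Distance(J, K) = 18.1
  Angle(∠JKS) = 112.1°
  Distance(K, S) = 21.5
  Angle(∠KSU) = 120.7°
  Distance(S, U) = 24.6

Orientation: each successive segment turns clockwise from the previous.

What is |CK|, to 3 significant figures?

27.6

C is at the origin; CN runs at -135.5° with length 15.4, so N = (-11.0, -10.8). ∠CNM = 97.1° gives NM at 142° from the x-axis; with |NM| = 15.4, M = (-23.1, -1.23). ∠NMJ = 96.1° gives MJ at 57.7° from the x-axis; with |MJ| = 30.0, J = (-7.02, 24.1). ∠MJK = 126.0° gives JK at 3.70° from the x-axis; with |JK| = 18.1, K = (11.0, 25.3). Then |CK| = |K − C| = 27.6.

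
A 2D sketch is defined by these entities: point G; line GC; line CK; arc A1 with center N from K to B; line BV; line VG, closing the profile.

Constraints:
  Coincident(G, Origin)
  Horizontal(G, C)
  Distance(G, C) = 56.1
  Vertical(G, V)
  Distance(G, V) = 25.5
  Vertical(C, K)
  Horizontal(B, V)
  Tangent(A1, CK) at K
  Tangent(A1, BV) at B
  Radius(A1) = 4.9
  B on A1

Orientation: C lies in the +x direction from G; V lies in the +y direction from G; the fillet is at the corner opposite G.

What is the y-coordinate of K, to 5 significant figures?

20.600

G is at the origin; G and C share the same y with |GC| = 56.1 and C on the +x side, so C = (56.100, 0.0000). GV is vertical with |GV| = 25.5 and V on the +y side, so V = (0.0000, 25.500). The virtual corner opposite G is at (56.100, 25.500). A1 meets CK tangentially, so NK is at right angles to CK and the tangent condition forces NB to be normal to BV, with radius 4.9, so the center N sits 4.9 in from both sides at N = (51.200, 20.600). That places the tangent points at K = (56.100, 20.600) on CK and B = (51.200, 25.500) on BV. So K.y = 20.600.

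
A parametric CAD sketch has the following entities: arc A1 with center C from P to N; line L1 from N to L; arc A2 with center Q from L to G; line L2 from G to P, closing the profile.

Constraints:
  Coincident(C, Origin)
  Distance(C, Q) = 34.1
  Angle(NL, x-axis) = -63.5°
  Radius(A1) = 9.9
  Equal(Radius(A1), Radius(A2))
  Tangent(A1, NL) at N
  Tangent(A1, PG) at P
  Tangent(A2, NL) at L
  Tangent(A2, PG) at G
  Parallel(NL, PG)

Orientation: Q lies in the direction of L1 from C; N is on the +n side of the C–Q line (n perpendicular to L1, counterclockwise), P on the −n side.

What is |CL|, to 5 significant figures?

35.508

The slot axis is L1's direction at -63.5°, so u = (cos -63.5°, sin -63.5°) = (0.44620, -0.89493) and n = (−sin -63.5°, cos -63.5°) = (0.89493, 0.44620). C is at the origin and Q lies 34.1 along u from C, so Q = 34.1·u = (15.215, -30.517). Tangency of A1 to both parallel lines with radius 9.9 puts N and P at C ± 9.9·n: N = (8.8599, 4.4174), P = (-8.8599, -4.4174). Equal radii place L and G the same way about Q: L = Q + 9.9·n = (24.075, -26.100), G = Q − 9.9·n = (6.3555, -34.935). Then |CL| = |L − C| = 35.508.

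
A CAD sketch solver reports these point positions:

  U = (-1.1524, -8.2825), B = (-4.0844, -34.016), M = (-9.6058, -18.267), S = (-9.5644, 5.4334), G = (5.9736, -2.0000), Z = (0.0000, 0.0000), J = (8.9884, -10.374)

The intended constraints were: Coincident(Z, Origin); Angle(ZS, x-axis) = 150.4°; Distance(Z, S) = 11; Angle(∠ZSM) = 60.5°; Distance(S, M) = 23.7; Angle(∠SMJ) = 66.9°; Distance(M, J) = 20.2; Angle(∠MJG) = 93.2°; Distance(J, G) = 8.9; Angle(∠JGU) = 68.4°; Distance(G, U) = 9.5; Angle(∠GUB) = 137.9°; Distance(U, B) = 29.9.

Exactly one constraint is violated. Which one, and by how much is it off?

Distance(U, B) = 29.9 — off by 4.00.

Z = (0.00, 0.00) ✓; ZS at 150.4° ✓; |ZS| = 11.00 ✓; ∠ZSM = 60.50° ✓; |SM| = 23.70 ✓; ∠SMJ = 66.90° ✓; |MJ| = 20.20 ✓; ∠MJG = 93.20° ✓; |JG| = 8.900 ✓; ∠JGU = 68.40° ✓; |GU| = 9.500 ✓; ∠GUB = 137.9° ✓; |UB| = 25.90 ✗.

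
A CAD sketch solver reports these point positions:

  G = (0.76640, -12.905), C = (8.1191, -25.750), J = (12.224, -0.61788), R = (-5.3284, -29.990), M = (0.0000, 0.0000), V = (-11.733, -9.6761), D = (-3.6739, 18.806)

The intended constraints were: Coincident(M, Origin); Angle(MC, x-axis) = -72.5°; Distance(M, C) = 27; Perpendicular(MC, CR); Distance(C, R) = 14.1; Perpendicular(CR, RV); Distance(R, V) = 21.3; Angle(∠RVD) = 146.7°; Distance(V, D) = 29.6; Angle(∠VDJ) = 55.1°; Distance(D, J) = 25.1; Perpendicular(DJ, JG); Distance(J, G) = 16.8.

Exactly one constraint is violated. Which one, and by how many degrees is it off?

Perpendicular(DJ, JG) — off by 7.70°.

M = (0.00, 0.00) ✓; MC at -72.50° ✓; |MC| = 27.00 ✓; ∠(MC, CR) = 90.00° ✓; |CR| = 14.10 ✓; ∠(CR, RV) = 90.00° ✓; |RV| = 21.30 ✓; ∠RVD = 146.7° ✓; |VD| = 29.60 ✓; ∠VDJ = 55.10° ✓; |DJ| = 25.10 ✓; ∠(DJ, JG) = 82.30° ✗; |JG| = 16.80 ✓.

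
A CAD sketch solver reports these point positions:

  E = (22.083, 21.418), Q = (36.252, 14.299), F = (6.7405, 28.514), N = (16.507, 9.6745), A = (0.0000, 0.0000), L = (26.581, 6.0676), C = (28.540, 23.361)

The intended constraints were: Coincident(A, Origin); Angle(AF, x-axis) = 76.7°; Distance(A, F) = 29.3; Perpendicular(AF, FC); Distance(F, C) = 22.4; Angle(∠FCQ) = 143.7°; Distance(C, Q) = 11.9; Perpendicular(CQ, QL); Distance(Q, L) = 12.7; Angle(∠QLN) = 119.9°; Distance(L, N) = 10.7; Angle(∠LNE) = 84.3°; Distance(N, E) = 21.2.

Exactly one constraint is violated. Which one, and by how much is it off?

Distance(N, E) = 21.2 — off by 8.20.

A = (0.00, 0.00) ✓; AF at 76.70° ✓; |AF| = 29.30 ✓; ∠(AF, FC) = 90.00° ✓; |FC| = 22.40 ✓; ∠FCQ = 143.7° ✓; |CQ| = 11.90 ✓; ∠(CQ, QL) = 90.00° ✓; |QL| = 12.70 ✓; ∠QLN = 119.9° ✓; |LN| = 10.70 ✓; ∠LNE = 84.30° ✓; |NE| = 13.00 ✗.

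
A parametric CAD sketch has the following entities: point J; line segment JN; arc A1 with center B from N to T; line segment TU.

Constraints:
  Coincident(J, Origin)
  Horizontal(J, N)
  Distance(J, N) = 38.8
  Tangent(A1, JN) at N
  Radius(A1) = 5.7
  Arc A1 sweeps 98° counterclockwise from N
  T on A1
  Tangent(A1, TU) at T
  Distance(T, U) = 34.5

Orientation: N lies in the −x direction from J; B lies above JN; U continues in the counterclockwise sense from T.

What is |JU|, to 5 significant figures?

55.622

J is at the origin; JN is horizontal with |JN| = 38.8 and N on the −x side, so N = (-38.800, 0.0000). Tangency of A1 to JN means the radius BN is perpendicular to JN, so B = N + (0, 5.7) = (-38.800, 5.7000). On A1, N sits at bearing -90° from B; a 98° counterclockwise sweep puts T at bearing 8°, so T = B + 5.7·(cos 8°, sin 8°) = (-33.155, 6.4933). A1 meets TU tangentially, so BT is at right angles to TU, so TU runs along (−sin 8°, cos 8°); with |TU| = 34.5, U = (-37.957, 40.658). Then |JU| = |U − J| = 55.622.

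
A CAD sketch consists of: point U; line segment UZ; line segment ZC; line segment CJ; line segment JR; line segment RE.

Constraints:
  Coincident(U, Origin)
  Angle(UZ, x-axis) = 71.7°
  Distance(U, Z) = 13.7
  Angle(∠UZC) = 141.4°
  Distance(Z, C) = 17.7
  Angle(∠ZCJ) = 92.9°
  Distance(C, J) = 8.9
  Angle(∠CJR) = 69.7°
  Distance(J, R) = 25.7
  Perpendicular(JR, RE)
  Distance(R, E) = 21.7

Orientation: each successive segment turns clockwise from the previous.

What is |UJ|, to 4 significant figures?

28.86

∠UZC = 141.4° gives ZC at 33.10° from the x-axis; with |ZC| = 17.7, C = (19.13, 22.67). ∠ZCJ = 92.9° gives CJ at -54.00° from the x-axis; with |CJ| = 8.9, J = (24.36, 15.47). Then |UJ| = |J − U| = 28.86.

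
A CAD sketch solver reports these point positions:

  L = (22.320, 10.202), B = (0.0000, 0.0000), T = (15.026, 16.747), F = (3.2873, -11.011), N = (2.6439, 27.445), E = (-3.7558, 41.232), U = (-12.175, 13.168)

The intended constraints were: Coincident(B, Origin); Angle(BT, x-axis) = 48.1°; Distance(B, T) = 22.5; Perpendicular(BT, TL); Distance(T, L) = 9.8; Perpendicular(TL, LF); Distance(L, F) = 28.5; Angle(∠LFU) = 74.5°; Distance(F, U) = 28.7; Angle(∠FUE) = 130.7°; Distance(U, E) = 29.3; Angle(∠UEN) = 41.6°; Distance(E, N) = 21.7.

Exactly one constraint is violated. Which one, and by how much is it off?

Distance(E, N) = 21.7 — off by 6.50.

B = (0.00, 0.00) ✓; BT at 48.10° ✓; |BT| = 22.50 ✓; ∠(BT, TL) = 90.00° ✓; |TL| = 9.800 ✓; ∠(TL, LF) = 90.00° ✓; |LF| = 28.50 ✓; ∠LFU = 74.50° ✓; |FU| = 28.70 ✓; ∠FUE = 130.7° ✓; |UE| = 29.30 ✓; ∠UEN = 41.60° ✓; |EN| = 15.20 ✗.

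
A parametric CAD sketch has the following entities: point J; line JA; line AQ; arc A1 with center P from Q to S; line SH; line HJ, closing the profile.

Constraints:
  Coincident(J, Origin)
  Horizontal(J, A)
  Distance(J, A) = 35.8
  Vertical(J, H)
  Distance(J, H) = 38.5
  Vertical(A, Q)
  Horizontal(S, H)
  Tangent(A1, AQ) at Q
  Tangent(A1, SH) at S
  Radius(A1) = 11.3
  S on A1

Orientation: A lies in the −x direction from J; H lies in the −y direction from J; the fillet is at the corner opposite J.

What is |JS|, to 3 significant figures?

45.6

The virtual corner opposite J is at (-35.8, -38.5). A1 meets AQ tangentially, so PQ is at right angles to AQ and since A1 is tangent to SH there, PS ⟂ SH, with radius 11.3, so the center P sits 11.3 in from both sides at P = (-24.5, -27.2). That places the tangent points at Q = (-35.8, -27.2) on AQ and S = (-24.5, -38.5) on SH. Then |JS| = |S − J| = 45.6.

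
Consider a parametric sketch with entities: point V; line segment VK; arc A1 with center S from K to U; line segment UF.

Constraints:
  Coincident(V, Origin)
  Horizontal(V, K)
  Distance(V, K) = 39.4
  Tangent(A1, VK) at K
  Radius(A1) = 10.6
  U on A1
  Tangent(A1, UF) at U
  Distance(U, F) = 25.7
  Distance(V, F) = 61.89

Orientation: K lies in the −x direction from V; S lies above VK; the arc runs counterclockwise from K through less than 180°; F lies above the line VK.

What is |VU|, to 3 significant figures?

36.7

V is at the origin; VK is horizontal with |VK| = 39.4 and K on the −x side, so K = (-39.4, 0.00). Since A1 is tangent to VK there, SK ⟂ VK, so S = K + (0, 10.6) = (-39.4, 10.6). Since SU ⟂ UF (tangency), |SF| = √(10.6² + 25.7²) = 27.8 regardless of where U sits on A1. So F lies on both circle(V, 61.89) and circle(S, 27.8); the above-VK intersection is F = (-50.2, 36.2). U is the foot of the tangent from F: U = (-31.9, 18.1).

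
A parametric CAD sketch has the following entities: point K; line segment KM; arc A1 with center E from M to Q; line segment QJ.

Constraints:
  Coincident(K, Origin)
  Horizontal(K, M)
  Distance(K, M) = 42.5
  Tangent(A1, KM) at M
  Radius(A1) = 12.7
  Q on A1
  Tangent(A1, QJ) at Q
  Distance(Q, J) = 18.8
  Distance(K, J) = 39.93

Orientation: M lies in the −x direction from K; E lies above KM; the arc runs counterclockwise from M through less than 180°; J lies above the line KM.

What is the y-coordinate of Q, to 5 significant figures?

10.763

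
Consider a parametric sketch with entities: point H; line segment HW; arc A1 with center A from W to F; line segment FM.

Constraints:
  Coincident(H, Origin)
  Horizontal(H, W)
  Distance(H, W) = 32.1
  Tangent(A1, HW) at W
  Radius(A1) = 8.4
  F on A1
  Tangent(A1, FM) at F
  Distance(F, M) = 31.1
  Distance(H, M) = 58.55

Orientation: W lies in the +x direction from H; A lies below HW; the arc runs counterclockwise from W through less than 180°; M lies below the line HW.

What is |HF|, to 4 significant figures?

28.81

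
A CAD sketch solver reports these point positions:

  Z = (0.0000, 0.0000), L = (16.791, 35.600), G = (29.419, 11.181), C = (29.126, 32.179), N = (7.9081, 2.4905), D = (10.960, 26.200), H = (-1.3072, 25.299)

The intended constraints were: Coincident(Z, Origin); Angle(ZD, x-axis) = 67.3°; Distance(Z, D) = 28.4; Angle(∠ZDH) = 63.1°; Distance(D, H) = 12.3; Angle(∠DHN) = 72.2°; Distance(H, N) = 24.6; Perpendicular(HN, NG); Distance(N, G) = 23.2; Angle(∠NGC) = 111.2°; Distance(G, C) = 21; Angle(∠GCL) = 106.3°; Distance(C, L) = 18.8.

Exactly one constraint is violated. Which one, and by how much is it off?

Distance(C, L) = 18.8 — off by 6.00.

Z = (0.00, 0.00) ✓; ZD at 67.30° ✓; |ZD| = 28.40 ✓; ∠ZDH = 63.10° ✓; |DH| = 12.30 ✓; ∠DHN = 72.20° ✓; |HN| = 24.60 ✓; ∠(HN, NG) = 90.00° ✓; |NG| = 23.20 ✓; ∠NGC = 111.2° ✓; |GC| = 21.00 ✓; ∠GCL = 106.3° ✓; |CL| = 12.80 ✗.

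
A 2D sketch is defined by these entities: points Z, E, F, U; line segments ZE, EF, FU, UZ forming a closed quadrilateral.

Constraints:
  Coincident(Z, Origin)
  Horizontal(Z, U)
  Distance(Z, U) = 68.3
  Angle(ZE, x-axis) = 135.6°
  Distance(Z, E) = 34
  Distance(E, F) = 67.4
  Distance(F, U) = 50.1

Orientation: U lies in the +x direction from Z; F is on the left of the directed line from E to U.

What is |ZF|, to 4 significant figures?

58.30

Z is at the origin; Z and U share the same y with |ZU| = 68.3 and U in +x, so U = (68.3, 0). ZE runs at 135.6° with |ZE| = 34.0, so E = (-24.29, 23.79). F is determined by |EF| = 67.4 and |FU| = 50.1 together: it lies at the intersection of circle(E, 67.4) and circle(U, 50.1). With |EU| = 95.60, the foot of the radical line on EU is 58.43 from E and the perpendicular offset is √(67.4² − 58.43²) = 33.59. Taking the left-of-EU solution: F = (40.66, 41.79).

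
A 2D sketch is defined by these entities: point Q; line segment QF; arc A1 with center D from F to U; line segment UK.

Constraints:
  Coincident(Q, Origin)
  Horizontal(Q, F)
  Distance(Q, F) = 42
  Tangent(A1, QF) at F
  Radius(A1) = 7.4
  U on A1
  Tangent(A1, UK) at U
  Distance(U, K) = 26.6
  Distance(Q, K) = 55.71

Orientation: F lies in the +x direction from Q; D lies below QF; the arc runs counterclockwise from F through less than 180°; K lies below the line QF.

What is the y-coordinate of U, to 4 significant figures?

-9.733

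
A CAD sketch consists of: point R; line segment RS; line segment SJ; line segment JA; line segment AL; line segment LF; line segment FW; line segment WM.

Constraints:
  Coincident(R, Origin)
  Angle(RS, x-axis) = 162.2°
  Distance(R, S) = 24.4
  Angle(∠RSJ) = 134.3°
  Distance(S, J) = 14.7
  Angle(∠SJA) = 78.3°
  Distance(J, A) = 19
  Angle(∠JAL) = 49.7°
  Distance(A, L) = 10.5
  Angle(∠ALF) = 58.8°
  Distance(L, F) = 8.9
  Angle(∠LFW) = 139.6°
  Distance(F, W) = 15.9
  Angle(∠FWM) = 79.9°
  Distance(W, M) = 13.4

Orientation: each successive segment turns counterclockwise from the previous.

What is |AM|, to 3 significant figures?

11.1

∠LFW = 139.6° gives FW at -119° from the x-axis; with |FW| = 15.9, W = (-38.2, -20.9). ∠FWM = 79.9° gives WM at -18.4° from the x-axis; with |WM| = 13.4, M = (-25.4, -25.1). Then |AM| = |M − A| = 11.1.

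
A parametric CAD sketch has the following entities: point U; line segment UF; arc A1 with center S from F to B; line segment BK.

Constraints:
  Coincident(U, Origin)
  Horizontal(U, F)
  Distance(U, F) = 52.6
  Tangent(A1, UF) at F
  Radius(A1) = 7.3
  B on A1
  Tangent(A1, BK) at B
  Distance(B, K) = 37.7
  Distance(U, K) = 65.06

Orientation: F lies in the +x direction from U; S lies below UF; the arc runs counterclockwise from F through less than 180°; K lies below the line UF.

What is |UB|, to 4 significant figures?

45.93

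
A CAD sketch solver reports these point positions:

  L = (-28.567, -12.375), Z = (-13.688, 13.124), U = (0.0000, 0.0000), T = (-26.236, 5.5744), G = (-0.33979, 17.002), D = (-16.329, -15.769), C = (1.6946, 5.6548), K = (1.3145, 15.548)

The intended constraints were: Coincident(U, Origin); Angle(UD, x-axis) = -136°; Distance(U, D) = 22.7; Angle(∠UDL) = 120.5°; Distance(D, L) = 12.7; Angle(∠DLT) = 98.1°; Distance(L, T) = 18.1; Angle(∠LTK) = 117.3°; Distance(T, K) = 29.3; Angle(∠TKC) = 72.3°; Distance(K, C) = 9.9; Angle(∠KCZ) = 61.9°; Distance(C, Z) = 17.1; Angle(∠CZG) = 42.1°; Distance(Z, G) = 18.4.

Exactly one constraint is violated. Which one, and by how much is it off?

Distance(Z, G) = 18.4 — off by 4.50.

U = (0.00, 0.00) ✓; UD at -136.0° ✓; |UD| = 22.70 ✓; ∠UDL = 120.5° ✓; |DL| = 12.70 ✓; ∠DLT = 98.10° ✓; |LT| = 18.10 ✓; ∠LTK = 117.3° ✓; |TK| = 29.30 ✓; ∠TKC = 72.30° ✓; |KC| = 9.900 ✓; ∠KCZ = 61.90° ✓; |CZ| = 17.10 ✓; ∠CZG = 42.10° ✓; |ZG| = 13.90 ✗.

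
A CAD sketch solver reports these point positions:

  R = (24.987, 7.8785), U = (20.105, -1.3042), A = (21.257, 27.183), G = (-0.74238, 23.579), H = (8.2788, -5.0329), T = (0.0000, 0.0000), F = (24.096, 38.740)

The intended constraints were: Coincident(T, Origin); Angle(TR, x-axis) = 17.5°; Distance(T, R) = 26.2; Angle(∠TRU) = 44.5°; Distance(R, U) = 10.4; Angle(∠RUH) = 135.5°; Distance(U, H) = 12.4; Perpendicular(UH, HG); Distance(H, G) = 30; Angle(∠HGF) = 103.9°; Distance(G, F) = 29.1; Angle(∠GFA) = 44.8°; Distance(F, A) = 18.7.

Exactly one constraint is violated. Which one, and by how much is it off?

Distance(F, A) = 18.7 — off by 6.80.

T = (0.00, 0.00) ✓; TR at 17.50° ✓; |TR| = 26.20 ✓; ∠TRU = 44.50° ✓; |RU| = 10.40 ✓; ∠RUH = 135.5° ✓; |UH| = 12.40 ✓; ∠(UH, HG) = 90.00° ✓; |HG| = 30.00 ✓; ∠HGF = 103.9° ✓; |GF| = 29.10 ✓; ∠GFA = 44.80° ✓; |FA| = 11.90 ✗.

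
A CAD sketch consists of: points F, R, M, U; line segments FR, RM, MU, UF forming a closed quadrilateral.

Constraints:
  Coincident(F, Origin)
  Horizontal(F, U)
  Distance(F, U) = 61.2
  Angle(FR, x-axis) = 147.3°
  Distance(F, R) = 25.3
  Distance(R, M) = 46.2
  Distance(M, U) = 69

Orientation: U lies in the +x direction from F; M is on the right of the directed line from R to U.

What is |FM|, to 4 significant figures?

28.26

Checks: |RM| = 46.20 ✓; |MU| = 69.00 ✓.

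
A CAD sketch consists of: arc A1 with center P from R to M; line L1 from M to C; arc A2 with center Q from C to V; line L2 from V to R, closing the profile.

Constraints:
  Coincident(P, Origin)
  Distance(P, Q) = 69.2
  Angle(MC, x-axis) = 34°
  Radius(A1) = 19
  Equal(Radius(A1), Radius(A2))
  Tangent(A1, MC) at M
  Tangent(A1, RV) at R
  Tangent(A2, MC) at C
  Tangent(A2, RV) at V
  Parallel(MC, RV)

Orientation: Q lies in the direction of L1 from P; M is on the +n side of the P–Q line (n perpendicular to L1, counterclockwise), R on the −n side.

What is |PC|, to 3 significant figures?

71.8

Tangency of A1 to both parallel lines with radius 19.0 puts M and R at P ± 19.0·n: M = (-10.6, 15.8), R = (10.6, -15.8). Equal radii place C and V the same way about Q: C = Q + 19.0·n = (46.7, 54.4), V = Q − 19.0·n = (68.0, 22.9). Then |PC| = |C − P| = 71.8.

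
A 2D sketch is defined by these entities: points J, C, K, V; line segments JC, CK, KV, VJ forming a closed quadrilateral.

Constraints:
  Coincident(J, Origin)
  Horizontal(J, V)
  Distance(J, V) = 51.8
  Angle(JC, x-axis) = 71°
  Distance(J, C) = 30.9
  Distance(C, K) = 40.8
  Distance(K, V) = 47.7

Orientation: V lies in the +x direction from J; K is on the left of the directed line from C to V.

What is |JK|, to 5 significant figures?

66.464

Checks: |CK| = 40.80 ✓; |KV| = 47.70 ✓.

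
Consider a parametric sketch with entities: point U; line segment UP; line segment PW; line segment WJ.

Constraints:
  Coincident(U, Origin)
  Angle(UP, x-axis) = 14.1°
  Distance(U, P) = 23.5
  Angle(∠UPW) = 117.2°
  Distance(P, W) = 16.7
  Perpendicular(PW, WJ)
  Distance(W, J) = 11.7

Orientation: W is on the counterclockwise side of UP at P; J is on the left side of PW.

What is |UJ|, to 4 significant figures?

28.94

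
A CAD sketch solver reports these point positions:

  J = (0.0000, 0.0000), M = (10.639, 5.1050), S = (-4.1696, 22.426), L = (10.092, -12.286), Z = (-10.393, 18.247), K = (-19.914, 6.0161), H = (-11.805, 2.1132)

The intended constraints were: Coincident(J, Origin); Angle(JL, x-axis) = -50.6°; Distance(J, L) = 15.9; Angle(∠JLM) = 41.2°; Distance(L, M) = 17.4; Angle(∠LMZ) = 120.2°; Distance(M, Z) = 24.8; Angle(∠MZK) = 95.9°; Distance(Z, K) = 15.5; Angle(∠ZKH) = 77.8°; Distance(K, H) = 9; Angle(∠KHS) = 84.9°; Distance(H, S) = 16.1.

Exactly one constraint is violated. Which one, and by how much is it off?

Distance(H, S) = 16.1 — off by 5.60.

J = (0.00, 0.00) ✓; JL at -50.60° ✓; |JL| = 15.90 ✓; ∠JLM = 41.20° ✓; |LM| = 17.40 ✓; ∠LMZ = 120.2° ✓; |MZ| = 24.80 ✓; ∠MZK = 95.90° ✓; |ZK| = 15.50 ✓; ∠ZKH = 77.80° ✓; |KH| = 8.999 ✓; ∠KHS = 84.90° ✓; |HS| = 21.70 ✗.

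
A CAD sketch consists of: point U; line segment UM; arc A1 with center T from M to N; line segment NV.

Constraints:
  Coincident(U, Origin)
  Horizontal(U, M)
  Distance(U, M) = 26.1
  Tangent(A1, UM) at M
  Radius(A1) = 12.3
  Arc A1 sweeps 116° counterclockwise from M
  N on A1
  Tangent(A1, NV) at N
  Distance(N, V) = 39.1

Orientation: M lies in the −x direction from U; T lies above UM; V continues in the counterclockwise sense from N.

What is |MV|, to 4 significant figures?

53.18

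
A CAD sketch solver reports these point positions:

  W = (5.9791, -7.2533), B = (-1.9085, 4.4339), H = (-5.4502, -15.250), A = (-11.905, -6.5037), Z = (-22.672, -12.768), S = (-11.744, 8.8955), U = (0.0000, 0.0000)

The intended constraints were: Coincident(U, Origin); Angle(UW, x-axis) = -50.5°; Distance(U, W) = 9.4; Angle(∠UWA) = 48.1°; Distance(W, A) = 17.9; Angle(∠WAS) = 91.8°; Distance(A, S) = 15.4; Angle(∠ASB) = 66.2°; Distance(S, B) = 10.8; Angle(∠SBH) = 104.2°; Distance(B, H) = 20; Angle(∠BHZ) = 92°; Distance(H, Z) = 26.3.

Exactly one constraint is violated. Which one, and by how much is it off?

Distance(H, Z) = 26.3 — off by 8.90.

U = (0.00, 0.00) ✓; UW at -50.50° ✓; |UW| = 9.400 ✓; ∠UWA = 48.10° ✓; |WA| = 17.90 ✓; ∠WAS = 91.80° ✓; |AS| = 15.40 ✓; ∠ASB = 66.20° ✓; |SB| = 10.80 ✓; ∠SBH = 104.2° ✓; |BH| = 20.00 ✓; ∠BHZ = 92.00° ✓; |HZ| = 17.40 ✗.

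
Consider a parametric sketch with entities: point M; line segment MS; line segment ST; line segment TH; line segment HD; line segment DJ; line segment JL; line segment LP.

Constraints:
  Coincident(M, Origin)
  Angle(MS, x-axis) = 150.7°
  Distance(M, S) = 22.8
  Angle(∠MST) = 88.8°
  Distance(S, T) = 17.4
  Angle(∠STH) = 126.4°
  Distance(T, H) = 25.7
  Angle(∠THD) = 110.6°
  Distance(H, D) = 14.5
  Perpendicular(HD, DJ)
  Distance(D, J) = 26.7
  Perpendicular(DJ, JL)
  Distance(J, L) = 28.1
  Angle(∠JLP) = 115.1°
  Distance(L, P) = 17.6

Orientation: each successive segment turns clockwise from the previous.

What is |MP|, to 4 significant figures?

43.08

DJ ⟂ JL, so JL runs at 116.5°; with |JL| = 28.1, L = (-15.45, 29.05). ∠JLP = 115.1° gives LP at 51.60° from the x-axis; with |LP| = 17.6, P = (-4.519, 42.84). Then |MP| = |P − M| = 43.08.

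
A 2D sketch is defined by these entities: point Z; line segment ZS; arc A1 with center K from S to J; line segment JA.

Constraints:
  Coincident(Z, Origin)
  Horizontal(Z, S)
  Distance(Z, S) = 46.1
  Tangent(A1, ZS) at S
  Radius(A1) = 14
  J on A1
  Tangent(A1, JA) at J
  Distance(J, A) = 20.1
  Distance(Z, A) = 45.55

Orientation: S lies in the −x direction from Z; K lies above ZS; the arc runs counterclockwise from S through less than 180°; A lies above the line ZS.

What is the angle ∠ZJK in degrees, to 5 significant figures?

160.62°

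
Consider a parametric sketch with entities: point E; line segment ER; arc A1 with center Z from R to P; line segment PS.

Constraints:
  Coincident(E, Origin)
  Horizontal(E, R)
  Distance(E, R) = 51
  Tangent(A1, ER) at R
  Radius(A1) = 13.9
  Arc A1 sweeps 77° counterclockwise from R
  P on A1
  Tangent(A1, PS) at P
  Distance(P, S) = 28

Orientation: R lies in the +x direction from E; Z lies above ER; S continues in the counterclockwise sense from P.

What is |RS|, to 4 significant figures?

42.92

E is at the origin; E and R share the same y with |ER| = 51.0 and R on the +x side, so R = (51.00, 0.000). A1 meets ER tangentially, so ZR is at right angles to ER, so Z = R + (0, 13.9) = (51.00, 13.90). On A1, R sits at bearing -90° from Z; a 77° counterclockwise sweep puts P at bearing -13°, so P = Z + 13.9·(cos -13°, sin -13°) = (64.54, 10.77). Since A1 is tangent to PS there, ZP ⟂ PS, so PS runs along (−sin -13°, cos -13°); with |PS| = 28.0, S = (70.84, 38.06). Then |RS| = |S − R| = 42.92.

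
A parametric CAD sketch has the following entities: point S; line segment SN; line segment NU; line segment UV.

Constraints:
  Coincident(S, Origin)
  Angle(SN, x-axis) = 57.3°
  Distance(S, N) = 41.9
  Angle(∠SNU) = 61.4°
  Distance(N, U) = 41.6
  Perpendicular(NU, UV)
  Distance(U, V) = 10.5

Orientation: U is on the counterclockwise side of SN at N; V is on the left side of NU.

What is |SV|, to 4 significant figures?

33.99

S is at the origin; SN runs at 57.3° with length 41.9, so N = 41.9·(cos 57.3°, sin 57.3°) = (22.64, 35.26). ∠SNU = 61.4°, so NU runs at 57.3° + (180° − 61.4°) = 175.9° from the x-axis; with |NU| = 41.6, U = N + 41.6·(cos 175.9°, sin 175.9°) = (-18.86, 38.23). The perpendicularity gives UV at right angles to NU; with |UV| = 10.5 on the left of NU, V = U + 10.5·(-0.07150, -0.9974) = (-19.61, 27.76). Then |SV| = |V − S| = 33.99.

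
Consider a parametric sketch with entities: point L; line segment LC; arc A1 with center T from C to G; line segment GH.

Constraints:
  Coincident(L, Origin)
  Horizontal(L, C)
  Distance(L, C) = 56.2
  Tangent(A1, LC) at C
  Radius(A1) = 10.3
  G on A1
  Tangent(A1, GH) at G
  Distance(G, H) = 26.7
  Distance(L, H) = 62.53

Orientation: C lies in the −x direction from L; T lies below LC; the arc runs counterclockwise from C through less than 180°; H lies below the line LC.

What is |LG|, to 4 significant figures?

66.67

Checks: L.y = 0.00, C.y = 0.00 ✓; |TG| = 10.30 ✓; ∠(TG, GH) = 90.00° ✓; |GH| = 26.70 ✓; |LH| = 62.53 ✓.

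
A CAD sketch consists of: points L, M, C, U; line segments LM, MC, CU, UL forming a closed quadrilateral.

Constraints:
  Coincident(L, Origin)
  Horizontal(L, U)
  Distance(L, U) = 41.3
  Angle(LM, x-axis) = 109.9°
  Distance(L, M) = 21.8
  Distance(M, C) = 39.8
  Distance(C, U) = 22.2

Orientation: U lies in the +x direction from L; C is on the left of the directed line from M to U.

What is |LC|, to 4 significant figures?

38.23

Checks: L = (0.00, 0.00) ✓; |MC| = 39.80 ✓; |CU| = 22.20 ✓.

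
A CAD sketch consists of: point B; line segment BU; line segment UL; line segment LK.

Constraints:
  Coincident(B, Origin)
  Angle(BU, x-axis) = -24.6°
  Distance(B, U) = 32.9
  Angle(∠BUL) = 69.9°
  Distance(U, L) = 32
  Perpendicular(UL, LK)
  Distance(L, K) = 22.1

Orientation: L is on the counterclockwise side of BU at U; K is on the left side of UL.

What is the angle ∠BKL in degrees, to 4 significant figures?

113.0°

∠BUL = 69.9°, so UL runs at -24.6° + (180° − 69.9°) = 85.50° from the x-axis; with |UL| = 32.0, L = U + 32.0·(cos 85.50°, sin 85.50°) = (32.42, 18.21). The perpendicularity gives LK at right angles to UL; with |LK| = 22.1 on the left of UL, K = L + 22.1·(-0.9969, 0.07846) = (10.39, 19.94). Then cos ∠BKL = KB·KL / (|KB||KL|), giving 113.0°.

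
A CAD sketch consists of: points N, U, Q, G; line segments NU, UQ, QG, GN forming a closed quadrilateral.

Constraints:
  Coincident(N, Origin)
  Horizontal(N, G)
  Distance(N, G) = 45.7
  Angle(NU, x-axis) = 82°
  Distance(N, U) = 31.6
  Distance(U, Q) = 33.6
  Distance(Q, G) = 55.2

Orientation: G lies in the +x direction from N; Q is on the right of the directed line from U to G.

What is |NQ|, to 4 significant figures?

9.521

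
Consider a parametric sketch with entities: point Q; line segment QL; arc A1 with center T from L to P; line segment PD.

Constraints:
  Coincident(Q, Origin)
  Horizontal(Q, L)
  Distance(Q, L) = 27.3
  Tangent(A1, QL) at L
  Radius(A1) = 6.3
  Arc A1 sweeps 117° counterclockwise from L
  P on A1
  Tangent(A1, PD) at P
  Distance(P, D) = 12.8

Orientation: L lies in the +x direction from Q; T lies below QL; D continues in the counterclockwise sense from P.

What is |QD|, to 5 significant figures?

34.337

Q is at the origin; Q and L share the same y with |QL| = 27.3 and L on the +x side, so L = (27.300, 0.0000). Since A1 is tangent to QL there, TL ⟂ QL, so T = L + (0, -6.3) = (27.300, -6.3000). On A1, L sits at bearing 90° from T; a 117° counterclockwise sweep puts P at bearing 207°, so P = T + 6.3·(cos 207°, sin 207°) = (21.687, -9.1601). Tangency of A1 to PD means the radius TP is perpendicular to PD, so PD runs along (−sin 207°, cos 207°); with |PD| = 12.8, D = (27.498, -20.565). Then |QD| = |D − Q| = 34.337.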